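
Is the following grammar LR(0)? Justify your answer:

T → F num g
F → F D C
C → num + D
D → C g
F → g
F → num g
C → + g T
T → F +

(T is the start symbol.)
No. Shift-reduce conflict between [T → F + .] and [C → + . g T]

A grammar is LR(0) if no state in the canonical LR(0) collection has:
  - both a shift item (dot before a terminal) and a complete item (shift-reduce conflict), or
  - two or more complete items (reduce-reduce conflict; the accept item [T' → T .] counts as a complete item here).

Augment with T' → T and build the canonical LR(0) collection (I0 = CLOSURE({[T' → . T]}), then GOTO on every symbol after a dot until no new states appear). It has 19 states:
  I0: { [F → . F D C], [F → . g], [F → . num g], [T → . F +], [T → . F num g], [T' → . T] }  — shift
  I1: { [C → . + g T], [C → . num + D], [D → . C g], [F → F . D C], [T → F . +], [T → F . num g] }  — shift
  I2: { [T' → T .] }  — accept
  I3: { [F → g .] }  — reduce
  I4: { [F → num . g] }  — shift
  I5: { [F → num g .] }  — reduce
  I6: { [C → + . g T], [T → F + .] }  — shift, reduce
  I7: { [D → C . g] }  — shift
  I8: { [C → . + g T], [C → . num + D], [F → F D . C] }  — shift
  I9: { [C → num . + D], [T → F num . g] }  — shift
  I10: { [C → . + g T], [C → . num + D], [C → num + . D], [D → . C g] }  — shift
  I11: { [T → F num g .] }  — reduce
  I12: { [C → + . g T] }  — shift
  I13: { [C → num + D .] }  — reduce
  I14: { [C → num . + D] }  — shift
  I15: { [C → + g . T], [F → . F D C], [F → . g], [F → . num g], [T → . F +], [T → . F num g] }  — shift
  I16: { [C → + g T .] }  — reduce
  I17: { [F → F D C .] }  — reduce
  I18: { [D → C g .] }  — reduce

Conflict in state I6:
  Shift-reduce conflict between [T → F + .] and [C → + . g T]
So the grammar is NOT LR(0).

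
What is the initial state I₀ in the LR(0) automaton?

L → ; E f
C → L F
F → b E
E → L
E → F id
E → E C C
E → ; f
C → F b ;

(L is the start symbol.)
{ [L → . ; E f], [L' → . L] }

First, augment the grammar with L' → L
I₀ = CLOSURE({ [L' → . L] }):
  [L' → . L] has the dot before L: add [L → . ; E f]
No further items can be added.

I₀ = { [L → . ; E f], [L' → . L] }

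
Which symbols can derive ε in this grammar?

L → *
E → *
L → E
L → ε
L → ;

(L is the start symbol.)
A non-terminal is nullable if it can derive ε (the empty string): either it has an ε-production, or it has a production whose right-hand side consists entirely of nullable non-terminals.

ε-productions: L → ε
So L is immediately nullable.
No further non-terminal can be added: every production for the remaining non-terminals contains a terminal or a non-nullable non-terminal.
Nullable = { 'L' }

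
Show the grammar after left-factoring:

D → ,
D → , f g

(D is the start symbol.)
Left-factoring transforms A → αβ₁ | αβ₂ into A → αA' and A' → β₁ | β₂
(α is the longest common prefix among the alternatives). Repeat until
no nonterminal has two alternatives with a common prefix.

Round 1: D has alternatives sharing prefix ','. Introduce D': D → , D'
  Add: D' → ε
  Add: D' → f g

No remaining common prefixes — done.

Resulting grammar:
D → , D'
D' → ε
D' → f g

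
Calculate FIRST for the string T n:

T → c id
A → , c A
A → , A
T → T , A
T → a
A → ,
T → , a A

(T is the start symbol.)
FIRST sets of the non-terminals involved (from the grammar, by fixed-point iteration):
  FIRST(T) = { ',', 'a', 'c' }

To compute FIRST(T n), process the symbols left to right:
Symbol T is a non-terminal. Add FIRST(T) \ {ε} = { ',', 'a', 'c' }
T is not nullable (ε ∉ FIRST(T)), so stop here.
FIRST(T n) = { ',', 'a', 'c' }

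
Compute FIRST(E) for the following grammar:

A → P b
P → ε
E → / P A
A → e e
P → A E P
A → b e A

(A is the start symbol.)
To compute FIRST(E), examine every production with E on the left-hand side, reading each right-hand side left to right until a non-nullable symbol is reached.

From E → / P A:
  - '/' is a terminal: add '/' and stop

Collecting: FIRST(E) = { '/' }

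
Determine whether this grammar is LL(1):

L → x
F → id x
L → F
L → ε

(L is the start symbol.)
Yes, the grammar is LL(1).

A grammar is LL(1) if for each non-terminal N with multiple productions, the predict sets of those productions are pairwise disjoint, where PREDICT(N → α) = (FIRST(α) \ {ε}) ∪ (FOLLOW(N) if α ⇒* ε).

Relevant sets:
  FIRST(F) = { 'id' }
  FOLLOW(L) = { $ }

For L:
  PREDICT(L → x) = { 'x' }
  PREDICT(L → F) = { 'id' }
  PREDICT(L → ε) = { $ }
F has a single production, so nothing to check there.

All predict sets are disjoint. The grammar IS LL(1).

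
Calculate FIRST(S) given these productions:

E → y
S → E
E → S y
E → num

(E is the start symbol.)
{ 'num', 'y' }

To compute FIRST(S), examine every production with S on the left-hand side, reading each right-hand side left to right until a non-nullable symbol is reached.

FIRST sets of the other non-terminals involved (by the same procedure, iterated to a fixed point):
  FIRST(E) = { 'num', 'y' }

From S → E:
  - E is a non-terminal: add FIRST(E) \ {ε} = { 'num', 'y' }
    E is not nullable, so stop

Collecting: FIRST(S) = { 'num', 'y' }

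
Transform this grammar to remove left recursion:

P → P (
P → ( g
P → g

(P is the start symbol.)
P → ( g P'
P → g P'
P' → ( P'
P' → ε

P is directly left-recursive. The standard transformation for
  A → A α₁ | ... | A α_m | β₁ | ... | β_n
is
  A  → β₁ A' | ... | β_n A'
  A' → α₁ A' | ... | α_m A' | ε

P → ( g becomes P → ( g P'
P → g becomes P → g P'
P → P ( becomes P' → ( P'
Add P' → ε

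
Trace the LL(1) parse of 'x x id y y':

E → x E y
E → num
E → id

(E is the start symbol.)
LL(1) parsing maintains a stack (initially the start symbol over $) and the input. At each step: if the stack top is a terminal, match it against the current input token; if it is a non-terminal N, replace it with the RHS of M[N, lookahead] (the unique production whose predict set contains the lookahead).

Stack is shown with the top on the left.

Stack      Input         Action
-------------------------------
E $        x x id y y $  output E → x E y
x E y $    x x id y y $  match 'x'
E y $      x id y y $    output E → x E y
x E y y $  x id y y $    match 'x'
E y y $    id y y $      output E → id
id y y $   id y y $      match 'id'
y y $      y y $         match 'y'
y $        y $           match 'y'
$          $             accept

The string is accepted.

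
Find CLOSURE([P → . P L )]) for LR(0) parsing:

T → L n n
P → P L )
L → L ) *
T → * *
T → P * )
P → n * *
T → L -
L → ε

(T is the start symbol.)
To compute CLOSURE, for each item [A → α.Bβ] where B is a non-terminal, add [B → .γ] for all productions B → γ; repeat for the newly added items until nothing changes.

Start with: [P → . P L )]
  [P → . P L )] has the dot before P: add [P → . n * *]
No further items can be added.

CLOSURE = { [P → . P L )], [P → . n * *] }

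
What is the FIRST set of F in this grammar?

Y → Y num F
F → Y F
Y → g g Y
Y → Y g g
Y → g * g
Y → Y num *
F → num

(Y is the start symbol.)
FIRST sets of the other non-terminals involved (by the same procedure, iterated to a fixed point):
  FIRST(Y) = { 'g' }

From F → Y F:
  - Y is a non-terminal: add FIRST(Y) \ {ε} = { 'g' }
    Y is not nullable, so stop
From F → num:
  - num is a terminal: add 'num' and stop

Collecting: FIRST(F) = { 'g', 'num' }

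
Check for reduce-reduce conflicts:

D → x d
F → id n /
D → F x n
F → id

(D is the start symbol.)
No reduce-reduce conflicts

Augment with D' → D and build the canonical LR(0) collection (I0 = CLOSURE({[D' → . D]}), then GOTO on every symbol after a dot until no new states appear). It has 10 states:
  I0: { [D → . F x n], [D → . x d], [D' → . D], [F → . id n /], [F → . id] }  — shift
  I1: { [D' → D .] }  — accept
  I2: { [D → F . x n] }  — shift
  I3: { [F → id . n /], [F → id .] }  — shift, reduce
  I4: { [D → x . d] }  — shift
  I5: { [D → x d .] }  — reduce
  I6: { [F → id n . /] }  — shift
  I7: { [F → id n / .] }  — reduce
  I8: { [D → F x . n] }  — shift
  I9: { [D → F x n .] }  — reduce

No state contains more than one complete item.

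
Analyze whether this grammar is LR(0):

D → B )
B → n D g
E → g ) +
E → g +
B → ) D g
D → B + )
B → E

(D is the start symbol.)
Yes, the grammar is LR(0)

A grammar is LR(0) if no state in the canonical LR(0) collection has:
  - both a shift item (dot before a terminal) and a complete item (shift-reduce conflict), or
  - two or more complete items (reduce-reduce conflict; the accept item [D' → D .] counts as a complete item here).

Augment with D' → D and build the canonical LR(0) collection (I0 = CLOSURE({[D' → . D]}), then GOTO on every symbol after a dot until no new states appear). It has 17 states:
  I0: { [B → . ) D g], [B → . E], [B → . n D g], [D → . B )], [D → . B + )], [D' → . D], [E → . g ) +], [E → . g +] }  — shift
  I1: { [B → ) . D g], [B → . ) D g], [B → . E], [B → . n D g], [D → . B )], [D → . B + )], [E → . g ) +], [E → . g +] }  — shift
  I2: { [D → B . )], [D → B . + )] }  — shift
  I3: { [D' → D .] }  — accept
  I4: { [B → E .] }  — reduce
  I5: { [E → g . ) +], [E → g . +] }  — shift
  I6: { [B → . ) D g], [B → . E], [B → . n D g], [B → n . D g], [D → . B )], [D → . B + )], [E → . g ) +], [E → . g +] }  — shift
  I7: { [B → n D . g] }  — shift
  I8: { [B → n D g .] }  — reduce
  I9: { [E → g ) . +] }  — shift
  I10: { [E → g + .] }  — reduce
  I11: { [E → g ) + .] }  — reduce
  I12: { [D → B ) .] }  — reduce
  I13: { [D → B + . )] }  — shift
  I14: { [D → B + ) .] }  — reduce
  I15: { [B → ) D . g] }  — shift
  I16: { [B → ) D g .] }  — reduce

Every state is either a pure shift/goto state or contains exactly one complete item and nothing to shift — no conflicts. The grammar is LR(0).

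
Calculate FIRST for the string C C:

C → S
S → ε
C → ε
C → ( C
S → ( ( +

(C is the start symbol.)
{ '(', ε }

FIRST sets of the non-terminals involved (from the grammar, by fixed-point iteration):
  FIRST(C) = { '(', ε }

To compute FIRST(C C), process the symbols left to right:
Symbol C is a non-terminal. Add FIRST(C) \ {ε} = { '(' }
C is nullable (ε ∈ FIRST(C)), continue to the next symbol.
Symbol C is a non-terminal. Add FIRST(C) \ {ε} = { '(' }
C is nullable (ε ∈ FIRST(C)), continue to the next symbol.
All symbols are nullable, so ε is in the result.
FIRST(C C) = { '(', ε }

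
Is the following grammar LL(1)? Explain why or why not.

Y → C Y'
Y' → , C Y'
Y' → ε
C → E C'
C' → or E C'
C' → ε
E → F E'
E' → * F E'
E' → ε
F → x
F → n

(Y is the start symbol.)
Yes, the grammar is LL(1).

A grammar is LL(1) if for each non-terminal N with multiple productions, the predict sets of those productions are pairwise disjoint, where PREDICT(N → α) = (FIRST(α) \ {ε}) ∪ (FOLLOW(N) if α ⇒* ε).

Relevant sets:
  FOLLOW(Y') = { $ }
  FOLLOW(C') = { $, ',' }
  FOLLOW(E') = { $, ',', 'or' }

For Y':
  PREDICT(Y' → ',' C Y') = { ',' }
  PREDICT(Y' → ε) = { $ }
For C':
  PREDICT(C' → or E C') = { 'or' }
  PREDICT(C' → ε) = { $, ',' }
For E':
  PREDICT(E' → '*' F E') = { '*' }
  PREDICT(E' → ε) = { $, ',', 'or' }
For F:
  PREDICT(F → x) = { 'x' }
  PREDICT(F → n) = { 'n' }
Y, C, E have a single production, so nothing to check there.

All predict sets are disjoint. The grammar IS LL(1).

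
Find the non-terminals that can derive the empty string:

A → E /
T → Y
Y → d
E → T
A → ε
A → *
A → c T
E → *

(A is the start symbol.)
ε-productions: A → ε
So A is immediately nullable.
No further non-terminal can be added: every production for the remaining non-terminals contains a terminal or a non-nullable non-terminal.
Nullable = { 'A' }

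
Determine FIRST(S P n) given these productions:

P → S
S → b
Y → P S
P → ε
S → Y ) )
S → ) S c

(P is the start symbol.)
FIRST sets of the non-terminals involved (from the grammar, by fixed-point iteration):
  FIRST(S) = { ')', 'b' }

To compute FIRST(S P n), process the symbols left to right:
Symbol S is a non-terminal. Add FIRST(S) \ {ε} = { ')', 'b' }
S is not nullable (ε ∉ FIRST(S)), so stop here.
FIRST(S P n) = { ')', 'b' }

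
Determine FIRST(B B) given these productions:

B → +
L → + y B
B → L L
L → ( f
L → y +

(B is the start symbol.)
{ '(', '+', 'y' }

FIRST sets of the non-terminals involved (from the grammar, by fixed-point iteration):
  FIRST(B) = { '(', '+', 'y' }

To compute FIRST(B B), process the symbols left to right:
Symbol B is a non-terminal. Add FIRST(B) \ {ε} = { '(', '+', 'y' }
B is not nullable (ε ∉ FIRST(B)), so stop here.
FIRST(B B) = { '(', '+', 'y' }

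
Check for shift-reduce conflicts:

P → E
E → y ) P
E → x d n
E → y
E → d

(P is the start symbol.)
A shift-reduce conflict occurs when an LR(0) state has both:
  - a complete (reduce) item [A → α .] (dot at the end), and
  - a shift item [B → β . c γ] (dot before a terminal).

Augment with P' → P and build the canonical LR(0) collection (I0 = CLOSURE({[P' → . P]}), then GOTO on every symbol after a dot until no new states appear). It has 10 states:
  I0: { [E → . d], [E → . x d n], [E → . y ) P], [E → . y], [P → . E], [P' → . P] }  — shift
  I1: { [P → E .] }  — reduce
  I2: { [P' → P .] }  — accept
  I3: { [E → d .] }  — reduce
  I4: { [E → x . d n] }  — shift
  I5: { [E → y . ) P], [E → y .] }  — shift, reduce
  I6: { [E → . d], [E → . x d n], [E → . y ) P], [E → . y], [E → y ) . P], [P → . E] }  — shift
  I7: { [E → y ) P .] }  — reduce
  I8: { [E → x d . n] }  — shift
  I9: { [E → x d n .] }  — reduce

I5 contains reduce item [E → y .] and shift item [E → y . ) P] — shift-reduce conflict.

Answer: Yes — I5: [E → y .] vs [E → y . ) P]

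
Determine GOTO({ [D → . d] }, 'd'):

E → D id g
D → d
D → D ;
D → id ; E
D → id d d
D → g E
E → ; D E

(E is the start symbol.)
{ [D → d .] }

GOTO(I, 'd') = CLOSURE({ [A → αX.β] : [A → α.Xβ] ∈ I, X = 'd' })

Items with dot before 'd', with the dot advanced:
  [D → . d] → [D → d .]
Closure adds nothing (no advanced item has the dot before a non-terminal).

GOTO = { [D → d .] }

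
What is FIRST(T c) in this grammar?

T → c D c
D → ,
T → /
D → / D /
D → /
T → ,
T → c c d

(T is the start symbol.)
FIRST sets of the non-terminals involved (from the grammar, by fixed-point iteration):
  FIRST(T) = { ',', '/', 'c' }

To compute FIRST(T c), process the symbols left to right:
Symbol T is a non-terminal. Add FIRST(T) \ {ε} = { ',', '/', 'c' }
T is not nullable (ε ∉ FIRST(T)), so stop here.
FIRST(T c) = { ',', '/', 'c' }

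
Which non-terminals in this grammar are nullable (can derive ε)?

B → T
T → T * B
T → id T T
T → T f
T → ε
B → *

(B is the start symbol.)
A non-terminal is nullable if it can derive ε (the empty string): either it has an ε-production, or it has a production whose right-hand side consists entirely of nullable non-terminals.

ε-productions: T → ε
So T is immediately nullable.
B → T: every symbol on the right is nullable, so B is nullable too.
Every non-terminal is now nullable.
Nullable = { 'B', 'T' }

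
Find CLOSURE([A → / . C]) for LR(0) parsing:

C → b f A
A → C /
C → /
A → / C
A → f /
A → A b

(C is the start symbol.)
{ [A → / . C], [C → . /], [C → . b f A] }

To compute CLOSURE, for each item [A → α.Bβ] where B is a non-terminal, add [B → .γ] for all productions B → γ; repeat for the newly added items until nothing changes.

Start with: [A → / . C]
  [A → / . C] has the dot before C: add [C → . b f A], [C → . /]
No further items can be added.

CLOSURE = { [A → / . C], [C → . /], [C → . b f A] }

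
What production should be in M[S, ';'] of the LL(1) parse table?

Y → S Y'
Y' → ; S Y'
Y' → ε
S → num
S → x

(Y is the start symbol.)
To find M[S, ';'], we find productions for S where ';' is in the predict set (PREDICT(N → α) = (FIRST(α) \ {ε}) ∪ (FOLLOW(N) if α ⇒* ε)).

S → num: PREDICT = { 'num' }
S → x: PREDICT = { 'x' }

M[S, ';'] is empty (no production applies)

Answer: Empty (error entry)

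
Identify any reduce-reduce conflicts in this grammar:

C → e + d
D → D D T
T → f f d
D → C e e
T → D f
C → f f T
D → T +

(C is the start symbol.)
No reduce-reduce conflicts

A reduce-reduce conflict occurs when an LR(0) state has two complete items [A → α .] and [B → β .] — both call for a reduction, and with no lookahead the parser cannot choose between them.

Augment with C' → C and build the canonical LR(0) collection (I0 = CLOSURE({[C' → . C]}), then GOTO on every symbol after a dot until no new states appear). It has 20 states:
  I0: { [C → . e + d], [C → . f f T], [C' → . C] }  — shift
  I1: { [C' → C .] }  — accept
  I2: { [C → e . + d] }  — shift
  I3: { [C → f . f T] }  — shift
  I4: { [C → . e + d], [C → . f f T], [C → f f . T], [D → . C e e], [D → . D D T], [D → . T +], [T → . D f], [T → . f f d] }  — shift
  I5: { [D → C . e e] }  — shift
  I6: { [C → . e + d], [C → . f f T], [D → . C e e], [D → . D D T], [D → . T +], [D → D . D T], [T → . D f], [T → . f f d], [T → D . f] }  — shift
  I7: { [C → f f T .], [D → T . +] }  — shift, reduce
  I8: { [C → f . f T], [T → f . f d] }  — shift
  I9: { [C → . e + d], [C → . f f T], [C → f f . T], [D → . C e e], [D → . D D T], [D → . T +], [T → . D f], [T → . f f d], [T → f f . d] }  — shift
  I10: { [T → f f d .] }  — reduce
  I11: { [D → T + .] }  — reduce
  I12: { [C → . e + d], [C → . f f T], [D → . C e e], [D → . D D T], [D → . T +], [D → D . D T], [D → D D . T], [T → . D f], [T → . f f d], [T → D . f] }  — shift
  I13: { [D → T . +] }  — shift
  I14: { [C → f . f T], [T → D f .], [T → f . f d] }  — shift, reduce
  I15: { [D → D D T .], [D → T . +] }  — shift, reduce
  I16: { [D → C e . e] }  — shift
  I17: { [D → C e e .] }  — reduce
  I18: { [C → e + . d] }  — shift
  I19: { [C → e + d .] }  — reduce

No state contains more than one complete item.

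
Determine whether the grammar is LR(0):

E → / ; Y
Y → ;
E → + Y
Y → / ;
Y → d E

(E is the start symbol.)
Augment with E' → E and build the canonical LR(0) collection (I0 = CLOSURE({[E' → . E]}), then GOTO on every symbol after a dot until no new states appear). It has 12 states:
  I0: { [E → . + Y], [E → . / ; Y], [E' → . E] }  — shift
  I1: { [E → + . Y], [Y → . / ;], [Y → . ;], [Y → . d E] }  — shift
  I2: { [E → / . ; Y] }  — shift
  I3: { [E' → E .] }  — accept
  I4: { [E → / ; . Y], [Y → . / ;], [Y → . ;], [Y → . d E] }  — shift
  I5: { [Y → / . ;] }  — shift
  I6: { [Y → ; .] }  — reduce
  I7: { [E → / ; Y .] }  — reduce
  I8: { [E → . + Y], [E → . / ; Y], [Y → d . E] }  — shift
  I9: { [Y → d E .] }  — reduce
  I10: { [Y → / ; .] }  — reduce
  I11: { [E → + Y .] }  — reduce

Every state is either a pure shift/goto state or contains exactly one complete item and nothing to shift — no conflicts. The grammar is LR(0).

Answer: Yes, the grammar is LR(0)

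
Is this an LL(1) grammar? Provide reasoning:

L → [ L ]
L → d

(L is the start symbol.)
For L:
  PREDICT(L → '[' L ']') = { '[' }
  PREDICT(L → d) = { 'd' }

All predict sets are disjoint. The grammar IS LL(1).

Answer: Yes, the grammar is LL(1).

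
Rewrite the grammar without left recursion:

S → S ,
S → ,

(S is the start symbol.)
S → , S'
S' → , S'
S' → ε

S is directly left-recursive. The standard transformation for
  A → A α₁ | ... | A α_m | β₁ | ... | β_n
is
  A  → β₁ A' | ... | β_n A'
  A' → α₁ A' | ... | α_m A' | ε

S → , becomes S → , S'
S → S , becomes S' → , S'
Add S' → ε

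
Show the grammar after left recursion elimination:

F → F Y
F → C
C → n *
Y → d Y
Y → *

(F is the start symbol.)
F is directly left-recursive. The standard transformation for
  A → A α₁ | ... | A α_m | β₁ | ... | β_n
is
  A  → β₁ A' | ... | β_n A'
  A' → α₁ A' | ... | α_m A' | ε

F → C becomes F → C F'
F → F Y becomes F' → Y F'
Add F' → ε

Productions for other non-terminals are unchanged:
  C → n *
  Y → d Y
  Y → *

Resulting grammar:
F → C F'
F' → Y F'
F' → ε
C → n *
Y → d Y
Y → *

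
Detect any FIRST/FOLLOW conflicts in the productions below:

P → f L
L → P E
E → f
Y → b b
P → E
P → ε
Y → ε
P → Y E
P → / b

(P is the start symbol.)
Yes. P → f L with FOLLOW(P) on { 'f' }; P → E with FOLLOW(P) on { 'f' }; P → Y E with FOLLOW(P) on { 'f' }

A FIRST/FOLLOW conflict occurs when a non-terminal N has a nullable alternative N → β (β ⇒* ε) and another alternative N → α with FIRST(α) ∩ FOLLOW(N) ≠ ∅: on such a lookahead the parser cannot decide between expanding α and letting N vanish via β.

Nullable non-terminals: P, Y.
FIRST sets used below: FIRST(E) = { 'f' }, FIRST(Y) = { 'b', ε }

P: nullable alternative(s) P → ε; FOLLOW(P) = { $, 'f' }
  P → f L: FIRST \ {ε} = { 'f' } — overlaps FOLLOW(P) on { 'f' }: CONFLICT
  P → E: FIRST \ {ε} = { 'f' } — overlaps FOLLOW(P) on { 'f' }: CONFLICT
  P → ε: FIRST \ {ε} = { } — this is the only nullable alternative, skip
  P → Y E: FIRST \ {ε} = { 'b', 'f' } — overlaps FOLLOW(P) on { 'f' }: CONFLICT
  P → / b: FIRST \ {ε} = { '/' } — disjoint from FOLLOW(P)

Y: nullable alternative(s) Y → ε; FOLLOW(Y) = { 'f' }
  Y → b b: FIRST \ {ε} = { 'b' } — disjoint from FOLLOW(Y)
  Y → ε: FIRST \ {ε} = { } — this is the only nullable alternative, skip

E, L have no nullable alternative, so no FIRST/FOLLOW check is needed there.

So the grammar has 3 FIRST/FOLLOW conflicts (marked CONFLICT above).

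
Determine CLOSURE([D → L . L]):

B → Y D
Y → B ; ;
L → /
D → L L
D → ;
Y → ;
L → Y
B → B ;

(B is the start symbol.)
{ [B → . B ;], [B → . Y D], [D → L . L], [L → . /], [L → . Y], [Y → . ;], [Y → . B ; ;] }

To compute CLOSURE, for each item [A → α.Bβ] where B is a non-terminal, add [B → .γ] for all productions B → γ; repeat for the newly added items until nothing changes.

Start with: [D → L . L]
  [D → L . L] has the dot before L: add [L → . /], [L → . Y]
  [L → . Y] has the dot before Y: add [Y → . B ; ;], [Y → . ;]
  [Y → . B ; ;] has the dot before B: add [B → . Y D], [B → . B ;]
No further items can be added.

CLOSURE = { [B → . B ;], [B → . Y D], [D → L . L], [L → . /], [L → . Y], [Y → . ;], [Y → . B ; ;] }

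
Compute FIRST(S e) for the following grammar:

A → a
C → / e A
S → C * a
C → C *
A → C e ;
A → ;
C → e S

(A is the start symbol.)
{ '/', 'e' }

FIRST sets of the non-terminals involved (from the grammar, by fixed-point iteration):
  FIRST(S) = { '/', 'e' }

To compute FIRST(S e), process the symbols left to right:
Symbol S is a non-terminal. Add FIRST(S) \ {ε} = { '/', 'e' }
S is not nullable (ε ∉ FIRST(S)), so stop here.
FIRST(S e) = { '/', 'e' }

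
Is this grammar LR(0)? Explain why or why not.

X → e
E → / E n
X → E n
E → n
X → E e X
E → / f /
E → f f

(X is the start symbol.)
Yes, the grammar is LR(0)

Augment with X' → X and build the canonical LR(0) collection (I0 = CLOSURE({[X' → . X]}), then GOTO on every symbol after a dot until no new states appear). It has 15 states:
  I0: { [E → . / E n], [E → . / f /], [E → . f f], [E → . n], [X → . E e X], [X → . E n], [X → . e], [X' → . X] }  — shift
  I1: { [E → . / E n], [E → . / f /], [E → . f f], [E → . n], [E → / . E n], [E → / . f /] }  — shift
  I2: { [X → E . e X], [X → E . n] }  — shift
  I3: { [X' → X .] }  — accept
  I4: { [X → e .] }  — reduce
  I5: { [E → f . f] }  — shift
  I6: { [E → n .] }  — reduce
  I7: { [E → f f .] }  — reduce
  I8: { [E → . / E n], [E → . / f /], [E → . f f], [E → . n], [X → . E e X], [X → . E n], [X → . e], [X → E e . X] }  — shift
  I9: { [X → E n .] }  — reduce
  I10: { [X → E e X .] }  — reduce
  I11: { [E → / E . n] }  — shift
  I12: { [E → / f . /], [E → f . f] }  — shift
  I13: { [E → / f / .] }  — reduce
  I14: { [E → / E n .] }  — reduce

Every state is either a pure shift/goto state or contains exactly one complete item and nothing to shift — no conflicts. The grammar is LR(0).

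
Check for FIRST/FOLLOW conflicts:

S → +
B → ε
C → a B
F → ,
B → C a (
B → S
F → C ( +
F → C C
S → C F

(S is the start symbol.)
Yes. B → C a '(' with FOLLOW(B) on { 'a' }; B → S with FOLLOW(B) on { 'a' }

Nullable non-terminals: B.
FIRST sets used below: FIRST(C) = { 'a' }, FIRST(S) = { '+', 'a' }

B: nullable alternative(s) B → ε; FOLLOW(B) = { $, '(', ',', 'a' }
  B → ε: FIRST \ {ε} = { } — this is the only nullable alternative, skip
  B → C a (: FIRST \ {ε} = { 'a' } — overlaps FOLLOW(B) on { 'a' }: CONFLICT
  B → S: FIRST \ {ε} = { '+', 'a' } — overlaps FOLLOW(B) on { 'a' }: CONFLICT

C, F, S have no nullable alternative, so no FIRST/FOLLOW check is needed there.

So the grammar has 2 FIRST/FOLLOW conflicts (marked CONFLICT above).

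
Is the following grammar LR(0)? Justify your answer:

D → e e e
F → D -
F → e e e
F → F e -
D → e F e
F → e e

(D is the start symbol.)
Augment with D' → D and build the canonical LR(0) collection (I0 = CLOSURE({[D' → . D]}), then GOTO on every symbol after a dot until no new states appear). It has 11 states:
  I0: { [D → . e F e], [D → . e e e], [D' → . D] }  — shift
  I1: { [D' → D .] }  — accept
  I2: { [D → . e F e], [D → . e e e], [D → e . F e], [D → e . e e], [F → . D -], [F → . F e -], [F → . e e e], [F → . e e] }  — shift
  I3: { [F → D . -] }  — shift
  I4: { [D → e F . e], [F → F . e -] }  — shift
  I5: { [D → . e F e], [D → . e e e], [D → e . F e], [D → e . e e], [D → e e . e], [F → . D -], [F → . F e -], [F → . e e e], [F → . e e], [F → e . e e], [F → e . e] }  — shift
  I6: { [D → . e F e], [D → . e e e], [D → e . F e], [D → e . e e], [D → e e . e], [D → e e e .], [F → . D -], [F → . F e -], [F → . e e e], [F → . e e], [F → e . e e], [F → e . e], [F → e e . e], [F → e e .] }  — shift, 2 reduces
  I7: { [D → . e F e], [D → . e e e], [D → e . F e], [D → e . e e], [D → e e . e], [D → e e e .], [F → . D -], [F → . F e -], [F → . e e e], [F → . e e], [F → e . e e], [F → e . e], [F → e e . e], [F → e e .], [F → e e e .] }  — shift, 3 reduces
  I8: { [D → e F e .], [F → F e . -] }  — shift, reduce
  I9: { [F → F e - .] }  — reduce
  I10: { [F → D - .] }  — reduce

Conflict in state I6:
  Shift-reduce conflict between [D → e e e .] and [D → . e F e]
So the grammar is NOT LR(0).

Answer: No. Shift-reduce conflict between [D → e e e .] and [D → . e F e]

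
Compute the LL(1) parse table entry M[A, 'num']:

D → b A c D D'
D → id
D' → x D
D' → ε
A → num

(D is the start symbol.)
To find M[A, 'num'], we find productions for A where 'num' is in the predict set (PREDICT(N → α) = (FIRST(α) \ {ε}) ∪ (FOLLOW(N) if α ⇒* ε)).

A → num: PREDICT = { 'num' }
  'num' is in predict set, so this production goes in M[A, 'num']

M[A, 'num'] = A → num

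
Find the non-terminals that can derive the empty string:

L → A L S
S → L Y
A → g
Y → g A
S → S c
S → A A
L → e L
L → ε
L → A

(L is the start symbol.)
{ 'L' }

A non-terminal is nullable if it can derive ε (the empty string): either it has an ε-production, or it has a production whose right-hand side consists entirely of nullable non-terminals.

ε-productions: L → ε
So L is immediately nullable.
No further non-terminal can be added: every production for the remaining non-terminals contains a terminal or a non-nullable non-terminal.
Nullable = { 'L' }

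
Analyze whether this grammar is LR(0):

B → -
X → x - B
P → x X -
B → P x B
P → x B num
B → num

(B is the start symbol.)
A grammar is LR(0) if no state in the canonical LR(0) collection has:
  - both a shift item (dot before a terminal) and a complete item (shift-reduce conflict), or
  - two or more complete items (reduce-reduce conflict; the accept item [B' → B .] counts as a complete item here).

Augment with B' → B and build the canonical LR(0) collection (I0 = CLOSURE({[B' → . B]}), then GOTO on every symbol after a dot until no new states appear). It has 15 states:
  I0: { [B → . -], [B → . P x B], [B → . num], [B' → . B], [P → . x B num], [P → . x X -] }  — shift
  I1: { [B → - .] }  — reduce
  I2: { [B' → B .] }  — accept
  I3: { [B → P . x B] }  — shift
  I4: { [B → num .] }  — reduce
  I5: { [B → . -], [B → . P x B], [B → . num], [P → . x B num], [P → . x X -], [P → x . B num], [P → x . X -], [X → . x - B] }  — shift
  I6: { [P → x B . num] }  — shift
  I7: { [P → x X . -] }  — shift
  I8: { [B → . -], [B → . P x B], [B → . num], [P → . x B num], [P → . x X -], [P → x . B num], [P → x . X -], [X → . x - B], [X → x . - B] }  — shift
  I9: { [B → - .], [B → . -], [B → . P x B], [B → . num], [P → . x B num], [P → . x X -], [X → x - . B] }  — shift, reduce
  I10: { [X → x - B .] }  — reduce
  I11: { [P → x X - .] }  — reduce
  I12: { [P → x B num .] }  — reduce
  I13: { [B → . -], [B → . P x B], [B → . num], [B → P x . B], [P → . x B num], [P → . x X -] }  — shift
  I14: { [B → P x B .] }  — reduce

Conflict in state I9:
  Shift-reduce conflict between [B → - .] and [B → . -]
So the grammar is NOT LR(0).

Answer: No. Shift-reduce conflict between [B → - .] and [B → . -]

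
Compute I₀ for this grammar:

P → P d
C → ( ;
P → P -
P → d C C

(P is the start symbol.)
First, augment the grammar with P' → P
I₀ = CLOSURE({ [P' → . P] }):
  [P' → . P] has the dot before P: add [P → . P d], [P → . P -], [P → . d C C]
No further items can be added.

I₀ = { [P → . P -], [P → . P d], [P → . d C C], [P' → . P] }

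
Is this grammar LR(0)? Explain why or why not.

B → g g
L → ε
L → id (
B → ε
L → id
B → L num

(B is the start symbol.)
A grammar is LR(0) if no state in the canonical LR(0) collection has:
  - both a shift item (dot before a terminal) and a complete item (shift-reduce conflict), or
  - two or more complete items (reduce-reduce conflict; the accept item [B' → B .] counts as a complete item here).

Augment with B' → B and build the canonical LR(0) collection (I0 = CLOSURE({[B' → . B]}), then GOTO on every symbol after a dot until no new states appear). It has 8 states:
  I0: { [B → . L num], [B → . g g], [B → .], [B' → . B], [L → . id (], [L → . id], [L → .] }  — shift, 2 reduces
  I1: { [B' → B .] }  — accept
  I2: { [B → L . num] }  — shift
  I3: { [B → g . g] }  — shift
  I4: { [L → id . (], [L → id .] }  — shift, reduce
  I5: { [L → id ( .] }  — reduce
  I6: { [B → g g .] }  — reduce
  I7: { [B → L num .] }  — reduce

Conflict in state I0:
  Shift-reduce conflict between [B → .] and [B → . g g]
So the grammar is NOT LR(0).

Answer: No. Shift-reduce conflict between [B → .] and [B → . g g]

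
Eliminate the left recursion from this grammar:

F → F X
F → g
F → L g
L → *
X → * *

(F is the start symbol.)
F is directly left-recursive. The standard transformation for
  A → A α₁ | ... | A α_m | β₁ | ... | β_n
is
  A  → β₁ A' | ... | β_n A'
  A' → α₁ A' | ... | α_m A' | ε

F → g becomes F → g F'
F → L g becomes F → L g F'
F → F X becomes F' → X F'
Add F' → ε

Productions for other non-terminals are unchanged:
  L → *
  X → * *

Resulting grammar:
F → g F'
F → L g F'
F' → X F'
F' → ε
L → *
X → * *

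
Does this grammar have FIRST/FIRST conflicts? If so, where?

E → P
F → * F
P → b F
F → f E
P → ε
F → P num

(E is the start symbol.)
FIRST sets of the non-terminals at (or reachable through a nullable prefix from) the front of some alternative:
  FIRST(P) = { 'b', ε }

Productions for F:
  F → * F: FIRST = { '*' }
  F → f E: FIRST = { 'f' }
  F → P num: FIRST = { 'b', 'num' }
Productions for P:
  P → b F: FIRST = { 'b' }
  P → ε: FIRST = { ε }
E has only one production, so no FIRST/FIRST conflict is possible there.

All alternatives of each non-terminal have pairwise disjoint FIRST sets.

Answer: No FIRST/FIRST conflicts.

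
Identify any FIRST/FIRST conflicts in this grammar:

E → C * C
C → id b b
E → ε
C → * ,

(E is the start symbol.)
No FIRST/FIRST conflicts.

A FIRST/FIRST conflict occurs when two productions N → α and N → β for the same non-terminal have FIRST(α) ∩ FIRST(β) ≠ ∅ (with ε ∈ FIRST of a nullable right-hand side, so two nullable alternatives also conflict).

FIRST sets of the non-terminals at (or reachable through a nullable prefix from) the front of some alternative:
  FIRST(C) = { '*', 'id' }

Productions for E:
  E → C * C: FIRST = { '*', 'id' }
  E → ε: FIRST = { ε }
Productions for C:
  C → id b b: FIRST = { 'id' }
  C → * ,: FIRST = { '*' }

All alternatives of each non-terminal have pairwise disjoint FIRST sets.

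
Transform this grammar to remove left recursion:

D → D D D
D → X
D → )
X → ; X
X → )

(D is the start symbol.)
D → X D'
D → ) D'
D' → D D D'
D' → ε
X → ; X
X → )

D is directly left-recursive. The standard transformation for
  A → A α₁ | ... | A α_m | β₁ | ... | β_n
is
  A  → β₁ A' | ... | β_n A'
  A' → α₁ A' | ... | α_m A' | ε

D → X becomes D → X D'
D → ) becomes D → ) D'
D → D D D becomes D' → D D D'
Add D' → ε

Productions for other non-terminals are unchanged:
  X → ; X
  X → )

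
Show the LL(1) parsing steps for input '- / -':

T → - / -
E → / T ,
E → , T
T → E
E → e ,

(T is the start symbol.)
LL(1) parsing maintains a stack (initially the start symbol over $) and the input. At each step: if the stack top is a terminal, match it against the current input token; if it is a non-terminal N, replace it with the RHS of M[N, lookahead] (the unique production whose predict set contains the lookahead).

Stack is shown with the top on the left.

Stack    Input    Action
------------------------
T $      - / - $  output T → - / -
- / - $  - / - $  match '-'
/ - $    / - $    match '/'
- $      - $      match '-'
$        $        accept

The string is accepted.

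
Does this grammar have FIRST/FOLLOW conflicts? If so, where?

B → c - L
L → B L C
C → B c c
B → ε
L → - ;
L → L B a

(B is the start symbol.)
A FIRST/FOLLOW conflict occurs when a non-terminal N has a nullable alternative N → β (β ⇒* ε) and another alternative N → α with FIRST(α) ∩ FOLLOW(N) ≠ ∅: on such a lookahead the parser cannot decide between expanding α and letting N vanish via β.

Nullable non-terminals: B.

B: nullable alternative(s) B → ε; FOLLOW(B) = { $, '-', 'a', 'c' }
  B → c - L: FIRST \ {ε} = { 'c' } — overlaps FOLLOW(B) on { 'c' }: CONFLICT
  B → ε: FIRST \ {ε} = { } — this is the only nullable alternative, skip

C, L have no nullable alternative, so no FIRST/FOLLOW check is needed there.

So the grammar has 1 FIRST/FOLLOW conflict (marked CONFLICT above).

Answer: Yes. B → c '-' L with FOLLOW(B) on { 'c' }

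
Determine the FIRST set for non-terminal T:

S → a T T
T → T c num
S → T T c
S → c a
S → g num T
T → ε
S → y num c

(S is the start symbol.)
{ 'c', ε }

To compute FIRST(T), examine every production with T on the left-hand side, reading each right-hand side left to right until a non-nullable symbol is reached.

From T → T c num:
  - T is the symbol being defined: contributes nothing new
    T is nullable, so continue to the next symbol
  - c is a terminal: add 'c' and stop
From T → ε:
  - ε-production, so ε ∈ FIRST(T)

Collecting: FIRST(T) = { 'c', ε }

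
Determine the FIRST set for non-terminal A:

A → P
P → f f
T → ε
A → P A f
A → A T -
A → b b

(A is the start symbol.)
{ 'b', 'f' }

To compute FIRST(A), examine every production with A on the left-hand side, reading each right-hand side left to right until a non-nullable symbol is reached.

FIRST sets of the other non-terminals involved (by the same procedure, iterated to a fixed point):
  FIRST(P) = { 'f' }

From A → P:
  - P is a non-terminal: add FIRST(P) \ {ε} = { 'f' }
    P is not nullable, so stop
From A → P A f:
  - P is a non-terminal: add FIRST(P) \ {ε} = { 'f' }
    P is not nullable, so stop
From A → A T -:
  - A is the symbol being defined: contributes nothing new
    A is not nullable, so stop
From A → b b:
  - b is a terminal: add 'b' and stop

Collecting: FIRST(A) = { 'b', 'f' }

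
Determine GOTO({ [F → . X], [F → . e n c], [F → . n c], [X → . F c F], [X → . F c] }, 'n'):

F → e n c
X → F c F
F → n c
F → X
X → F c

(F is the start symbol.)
GOTO(I, 'n') = CLOSURE({ [A → αX.β] : [A → α.Xβ] ∈ I, X = 'n' })

Items with dot before 'n', with the dot advanced:
  [F → . n c] → [F → n . c]
Closure adds nothing (no advanced item has the dot before a non-terminal).

GOTO = { [F → n . c] }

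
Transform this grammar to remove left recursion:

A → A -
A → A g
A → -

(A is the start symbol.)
A is directly left-recursive. The standard transformation for
  A → A α₁ | ... | A α_m | β₁ | ... | β_n
is
  A  → β₁ A' | ... | β_n A'
  A' → α₁ A' | ... | α_m A' | ε

A → - becomes A → - A'
A → A - becomes A' → - A'
A → A g becomes A' → g A'
Add A' → ε

Resulting grammar:
A → - A'
A' → - A'
A' → g A'
A' → ε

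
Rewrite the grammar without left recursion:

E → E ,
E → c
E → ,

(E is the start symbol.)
E → c E'
E → , E'
E' → , E'
E' → ε

E is directly left-recursive. The standard transformation for
  A → A α₁ | ... | A α_m | β₁ | ... | β_n
is
  A  → β₁ A' | ... | β_n A'
  A' → α₁ A' | ... | α_m A' | ε

E → c becomes E → c E'
E → , becomes E → , E'
E → E , becomes E' → , E'
Add E' → ε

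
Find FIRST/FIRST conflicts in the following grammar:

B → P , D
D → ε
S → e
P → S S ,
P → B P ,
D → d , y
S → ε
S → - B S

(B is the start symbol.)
Yes. P → S S ',' / P → B P ',' on { ',', '-', 'e' }

A FIRST/FIRST conflict occurs when two productions N → α and N → β for the same non-terminal have FIRST(α) ∩ FIRST(β) ≠ ∅ (with ε ∈ FIRST of a nullable right-hand side, so two nullable alternatives also conflict).

FIRST sets of the non-terminals at (or reachable through a nullable prefix from) the front of some alternative:
  FIRST(S) = { '-', 'e', ε }
  FIRST(B) = { ',', '-', 'e' }

Productions for D:
  D → ε: FIRST = { ε }
  D → d , y: FIRST = { 'd' }
Productions for S:
  S → e: FIRST = { 'e' }
  S → ε: FIRST = { ε }
  S → - B S: FIRST = { '-' }
Productions for P:
  P → S S ,: FIRST = { ',', '-', 'e' }
  P → B P ,: FIRST = { ',', '-', 'e' }
B has only one production, so no FIRST/FIRST conflict is possible there.

Conflict for P: P → S S , and P → B P ,
  Overlap: { ',', '-', 'e' }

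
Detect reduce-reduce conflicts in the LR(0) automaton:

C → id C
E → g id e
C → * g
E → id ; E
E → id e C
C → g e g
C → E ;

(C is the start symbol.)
A reduce-reduce conflict occurs when an LR(0) state has two complete items [A → α .] and [B → β .] — both call for a reduction, and with no lookahead the parser cannot choose between them.

Augment with C' → C and build the canonical LR(0) collection (I0 = CLOSURE({[C' → . C]}), then GOTO on every symbol after a dot until no new states appear). It has 19 states:
  I0: { [C → . * g], [C → . E ;], [C → . g e g], [C → . id C], [C' → . C], [E → . g id e], [E → . id ; E], [E → . id e C] }  — shift
  I1: { [C → * . g] }  — shift
  I2: { [C' → C .] }  — accept
  I3: { [C → E . ;] }  — shift
  I4: { [C → g . e g], [E → g . id e] }  — shift
  I5: { [C → . * g], [C → . E ;], [C → . g e g], [C → . id C], [C → id . C], [E → . g id e], [E → . id ; E], [E → . id e C], [E → id . ; E], [E → id . e C] }  — shift
  I6: { [E → . g id e], [E → . id ; E], [E → . id e C], [E → id ; . E] }  — shift
  I7: { [C → id C .] }  — reduce
  I8: { [C → . * g], [C → . E ;], [C → . g e g], [C → . id C], [E → . g id e], [E → . id ; E], [E → . id e C], [E → id e . C] }  — shift
  I9: { [E → id e C .] }  — reduce
  I10: { [E → id ; E .] }  — reduce
  I11: { [E → g . id e] }  — shift
  I12: { [E → id . ; E], [E → id . e C] }  — shift
  I13: { [E → g id . e] }  — shift
  I14: { [E → g id e .] }  — reduce
  I15: { [C → g e . g] }  — shift
  I16: { [C → g e g .] }  — reduce
  I17: { [C → E ; .] }  — reduce
  I18: { [C → * g .] }  — reduce

No state contains more than one complete item.

Answer: No reduce-reduce conflicts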